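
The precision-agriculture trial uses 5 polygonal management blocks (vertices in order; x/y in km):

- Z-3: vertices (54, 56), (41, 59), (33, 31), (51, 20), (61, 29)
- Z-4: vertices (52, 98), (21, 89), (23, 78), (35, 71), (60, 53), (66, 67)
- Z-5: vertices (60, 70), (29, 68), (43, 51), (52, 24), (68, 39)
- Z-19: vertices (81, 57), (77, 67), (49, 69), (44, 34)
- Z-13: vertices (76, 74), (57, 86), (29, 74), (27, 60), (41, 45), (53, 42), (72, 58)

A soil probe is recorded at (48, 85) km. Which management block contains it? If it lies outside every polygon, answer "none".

Z-4

Cast a ray rightward from (48, 85). For each polygon, the edges (by vertex number in listed order) whose endpoints lie on opposite sides of y = 85, where each meets that height, and whether that is right or left of the point:
Z-3: no edge straddles that height → 0 crossings.
Z-4: 2–3 at x≈21.7 (left), 6–1 at x≈57.9 (right) → 1 crossing.
Z-5: no edge straddles that height → 0 crossings.
Z-19: no edge straddles that height → 0 crossings.
Z-13: 1–2 at x≈58.6 (right), 2–3 at x≈54.7 (right) → 2 crossings.
Only Z-4 has an odd count, so the point is inside Z-4.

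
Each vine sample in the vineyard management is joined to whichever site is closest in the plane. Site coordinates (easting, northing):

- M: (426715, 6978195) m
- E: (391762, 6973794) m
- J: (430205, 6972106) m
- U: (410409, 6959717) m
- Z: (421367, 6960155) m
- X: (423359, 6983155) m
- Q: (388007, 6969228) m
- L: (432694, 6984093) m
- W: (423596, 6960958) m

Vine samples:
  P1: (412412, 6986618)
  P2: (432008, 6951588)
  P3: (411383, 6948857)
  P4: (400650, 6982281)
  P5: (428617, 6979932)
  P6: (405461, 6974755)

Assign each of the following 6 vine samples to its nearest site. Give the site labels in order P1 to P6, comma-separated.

P1 → X (d²=131829178.00)
P2 → W (d²=158558644.00)
P3 → U (d²=118888276.00)
P4 → E (d²=151025713.00)
P5 → M (d²=6634773.00)
P6 → E (d²=188586122.00)

X, W, U, E, M, E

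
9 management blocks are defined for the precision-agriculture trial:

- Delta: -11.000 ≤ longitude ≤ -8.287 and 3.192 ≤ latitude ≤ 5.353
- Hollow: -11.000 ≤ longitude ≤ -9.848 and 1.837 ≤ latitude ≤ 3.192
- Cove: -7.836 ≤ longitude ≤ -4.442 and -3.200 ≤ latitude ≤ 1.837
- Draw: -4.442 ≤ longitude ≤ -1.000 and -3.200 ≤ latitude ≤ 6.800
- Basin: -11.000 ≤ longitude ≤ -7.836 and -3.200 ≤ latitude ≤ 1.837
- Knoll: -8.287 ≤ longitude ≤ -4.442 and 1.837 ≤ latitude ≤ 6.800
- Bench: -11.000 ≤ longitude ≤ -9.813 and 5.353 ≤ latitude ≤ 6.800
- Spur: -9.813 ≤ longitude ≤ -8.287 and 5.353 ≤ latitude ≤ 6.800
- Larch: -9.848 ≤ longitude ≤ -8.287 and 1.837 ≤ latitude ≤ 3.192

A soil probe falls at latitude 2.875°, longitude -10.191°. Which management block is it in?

Hollow

The point has longitude = -10.191 and latitude = 2.875.
Only Hollow satisfies -11.000 ≤ longitude ≤ -9.848 and 1.837 ≤ latitude ≤ 3.192.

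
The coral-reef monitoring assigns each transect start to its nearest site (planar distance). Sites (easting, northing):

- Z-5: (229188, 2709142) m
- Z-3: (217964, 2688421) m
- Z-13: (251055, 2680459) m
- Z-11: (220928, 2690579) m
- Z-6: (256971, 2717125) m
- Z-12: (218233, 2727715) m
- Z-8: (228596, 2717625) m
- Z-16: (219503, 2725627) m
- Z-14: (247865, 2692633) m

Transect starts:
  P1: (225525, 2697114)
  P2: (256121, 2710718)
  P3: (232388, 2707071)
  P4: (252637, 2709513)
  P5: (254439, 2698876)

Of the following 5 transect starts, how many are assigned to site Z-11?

P1 → Z-11
P2 → Z-6
P3 → Z-5
P4 → Z-6
P5 → Z-14
1 of the 5 goes to Z-11.

1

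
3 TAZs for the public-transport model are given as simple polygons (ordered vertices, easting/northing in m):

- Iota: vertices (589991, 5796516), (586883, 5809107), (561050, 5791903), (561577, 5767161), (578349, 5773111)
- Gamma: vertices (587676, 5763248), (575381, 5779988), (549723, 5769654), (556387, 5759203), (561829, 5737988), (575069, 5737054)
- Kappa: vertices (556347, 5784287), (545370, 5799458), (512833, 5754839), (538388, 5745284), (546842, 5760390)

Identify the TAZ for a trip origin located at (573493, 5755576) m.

Gamma

Cast a ray rightward from (573493, 5755576). For each polygon, the edges (by vertex number in listed order) whose endpoints lie on opposite sides of northing = 5755576, where each meets that height, and whether that is right or left of the point:
Iota: no edge straddles that height → 0 crossings.
Gamma: 4–5 at easting≈557317.4 (left), 6–1 at easting≈583983.5 (right) → 1 crossing.
Kappa: 2–3 at easting≈513370.4 (left), 4–5 at easting≈544147.9 (left) → 0 crossings.
Only Gamma has an odd count, so the point is inside Gamma.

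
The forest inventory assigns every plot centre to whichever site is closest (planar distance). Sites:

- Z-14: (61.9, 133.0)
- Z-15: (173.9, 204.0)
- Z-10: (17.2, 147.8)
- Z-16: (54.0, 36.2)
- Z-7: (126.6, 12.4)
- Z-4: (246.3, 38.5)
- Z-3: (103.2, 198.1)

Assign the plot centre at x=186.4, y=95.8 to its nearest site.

Z-4

Squared distances to each site:
Z-14: 16884.090; Z-15: 11863.490; Z-10: 31332.640; Z-16: 21081.920; Z-7: 10531.600; Z-4: 6871.300; Z-3: 17387.530.
Minimum at Z-4.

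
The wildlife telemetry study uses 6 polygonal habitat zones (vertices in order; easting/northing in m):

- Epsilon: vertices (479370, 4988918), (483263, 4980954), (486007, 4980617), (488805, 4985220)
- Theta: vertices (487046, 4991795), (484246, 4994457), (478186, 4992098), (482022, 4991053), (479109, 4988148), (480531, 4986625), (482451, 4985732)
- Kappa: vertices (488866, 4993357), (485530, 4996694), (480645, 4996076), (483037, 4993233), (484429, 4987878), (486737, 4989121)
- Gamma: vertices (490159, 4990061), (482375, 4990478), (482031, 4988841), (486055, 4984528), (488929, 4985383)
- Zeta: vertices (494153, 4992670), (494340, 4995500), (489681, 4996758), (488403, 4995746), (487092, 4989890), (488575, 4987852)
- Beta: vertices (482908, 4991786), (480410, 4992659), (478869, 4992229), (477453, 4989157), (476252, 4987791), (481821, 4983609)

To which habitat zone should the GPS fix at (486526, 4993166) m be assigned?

Kappa

Cast a ray rightward from (486526, 4993166). For each polygon, the edges (by vertex number in listed order) whose endpoints lie on opposite sides of northing = 4993166, where each meets that height, and whether that is right or left of the point:
Epsilon: no edge straddles that height → 0 crossings.
Theta: 1–2 at easting≈485603.9 (left), 2–3 at easting≈480929.6 (left) → 0 crossings.
Kappa: 4–5 at easting≈483054.4 (left), 6–1 at easting≈488770.0 (right) → 1 crossing.
Gamma: no edge straddles that height → 0 crossings.
Zeta: 1–2 at easting≈494185.8 (right), 4–5 at easting≈487825.4 (right) → 2 crossings.
Beta: no edge straddles that height → 0 crossings.
Only Kappa has an odd count, so the point is inside Kappa.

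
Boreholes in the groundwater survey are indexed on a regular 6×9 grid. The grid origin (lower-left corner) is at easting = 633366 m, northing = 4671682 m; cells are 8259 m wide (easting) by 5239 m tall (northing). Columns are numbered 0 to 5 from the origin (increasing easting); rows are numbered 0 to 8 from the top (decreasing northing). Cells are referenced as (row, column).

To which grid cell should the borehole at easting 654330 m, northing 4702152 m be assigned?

(3, 2)

Column index: ⌊(654330 − 633366) / 8259⌋ = ⌊2.538⌋ = 2
Row offset from origin: ⌊(4702152 − 4671682) / 5239⌋ = ⌊5.816⌋ = 5 → row 3 (counted from top)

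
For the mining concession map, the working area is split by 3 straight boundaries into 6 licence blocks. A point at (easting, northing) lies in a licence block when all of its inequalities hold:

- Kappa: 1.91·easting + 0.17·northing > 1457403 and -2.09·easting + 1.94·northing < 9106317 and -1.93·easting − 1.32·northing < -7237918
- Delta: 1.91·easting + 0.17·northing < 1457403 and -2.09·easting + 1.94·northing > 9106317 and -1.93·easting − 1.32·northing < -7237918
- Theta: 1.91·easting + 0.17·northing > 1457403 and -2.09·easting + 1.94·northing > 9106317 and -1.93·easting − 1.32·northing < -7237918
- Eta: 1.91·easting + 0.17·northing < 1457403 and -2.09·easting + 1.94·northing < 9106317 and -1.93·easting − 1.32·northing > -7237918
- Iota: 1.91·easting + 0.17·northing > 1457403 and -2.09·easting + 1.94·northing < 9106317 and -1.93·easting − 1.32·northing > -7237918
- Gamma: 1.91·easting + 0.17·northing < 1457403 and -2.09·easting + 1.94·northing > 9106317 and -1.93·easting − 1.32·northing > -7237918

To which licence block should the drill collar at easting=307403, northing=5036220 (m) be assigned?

1.91·307403 + 0.17·5036220 = 1443297.130, which is < 1457403
-2.09·307403 + 1.94·5036220 = 9127794.530, which is > 9106317
-1.93·307403 − 1.32·5036220 = -7241098.190, which is < -7237918
This sign pattern matches Delta.

Delta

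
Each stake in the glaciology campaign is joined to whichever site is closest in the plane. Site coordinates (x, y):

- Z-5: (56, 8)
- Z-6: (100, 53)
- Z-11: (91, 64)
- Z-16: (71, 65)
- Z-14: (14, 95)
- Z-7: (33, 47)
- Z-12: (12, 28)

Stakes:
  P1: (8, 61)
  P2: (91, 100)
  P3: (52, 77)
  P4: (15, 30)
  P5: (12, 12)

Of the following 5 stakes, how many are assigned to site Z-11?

P1 → Z-7
P2 → Z-11
P3 → Z-16
P4 → Z-12
P5 → Z-12
1 of the 5 goes to Z-11.

1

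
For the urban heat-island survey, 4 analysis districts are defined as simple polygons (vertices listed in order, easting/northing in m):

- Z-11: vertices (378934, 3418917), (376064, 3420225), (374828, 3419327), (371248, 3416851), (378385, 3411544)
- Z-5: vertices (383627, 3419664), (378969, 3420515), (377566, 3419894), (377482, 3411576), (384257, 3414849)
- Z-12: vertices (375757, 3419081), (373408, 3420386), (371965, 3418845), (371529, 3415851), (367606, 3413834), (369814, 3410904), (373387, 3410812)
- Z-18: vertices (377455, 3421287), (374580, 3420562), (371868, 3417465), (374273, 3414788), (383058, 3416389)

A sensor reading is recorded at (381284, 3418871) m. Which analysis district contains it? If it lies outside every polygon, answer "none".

Z-5

Cast a ray rightward from (381284, 3418871). For each polygon, the edges (by vertex number in listed order) whose endpoints lie on opposite sides of northing = 3418871, where each meets that height, and whether that is right or left of the point:
Z-11: 3–4 at easting≈374168.7 (left), 5–1 at easting≈378930.6 (left) → 0 crossings.
Z-5: 3–4 at easting≈377555.7 (left), 5–1 at easting≈383730.8 (right) → 1 crossing.
Z-12: 2–3 at easting≈371989.3 (left), 7–1 at easting≈375696.8 (left) → 0 crossings.
Z-18: 2–3 at easting≈373099.2 (left), 5–1 at easting≈380218.8 (left) → 0 crossings.
Only Z-5 has an odd count, so the point is inside Z-5.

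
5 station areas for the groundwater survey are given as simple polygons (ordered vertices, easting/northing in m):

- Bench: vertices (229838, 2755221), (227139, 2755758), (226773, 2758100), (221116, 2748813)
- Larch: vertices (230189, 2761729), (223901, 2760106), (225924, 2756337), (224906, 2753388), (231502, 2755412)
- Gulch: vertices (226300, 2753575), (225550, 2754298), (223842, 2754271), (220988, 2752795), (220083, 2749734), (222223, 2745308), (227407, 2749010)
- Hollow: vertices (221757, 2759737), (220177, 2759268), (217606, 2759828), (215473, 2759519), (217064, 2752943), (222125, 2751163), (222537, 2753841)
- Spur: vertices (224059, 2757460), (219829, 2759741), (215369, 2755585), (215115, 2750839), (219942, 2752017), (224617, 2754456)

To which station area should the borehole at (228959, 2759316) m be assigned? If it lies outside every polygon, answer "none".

Larch

Cast a ray rightward from (228959, 2759316). For each polygon, the edges (by vertex number in listed order) whose endpoints lie on opposite sides of northing = 2759316, where each meets that height, and whether that is right or left of the point:
Bench: no edge straddles that height → 0 crossings.
Larch: 2–3 at easting≈224325.0 (left), 5–1 at easting≈230690.5 (right) → 1 crossing.
Gulch: no edge straddles that height → 0 crossings.
Hollow: 1–2 at easting≈220338.7 (left), 2–3 at easting≈219956.6 (left), 4–5 at easting≈215522.1 (left), 7–1 at easting≈221812.7 (left) → 0 crossings.
Spur: 1–2 at easting≈220617.1 (left), 2–3 at easting≈219372.9 (left) → 0 crossings.
Only Larch has an odd count, so the point is inside Larch.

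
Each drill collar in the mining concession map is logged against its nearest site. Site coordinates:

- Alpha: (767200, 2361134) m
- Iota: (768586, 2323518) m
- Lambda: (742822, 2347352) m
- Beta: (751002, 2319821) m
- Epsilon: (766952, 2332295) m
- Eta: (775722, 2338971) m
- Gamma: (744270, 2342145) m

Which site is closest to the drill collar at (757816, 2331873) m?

Squared distances to each site:
Alpha: 944265577.000; Iota: 185798925.000; Lambda: 464419477.000; Beta: 191681300.000; Epsilon: 83644580.000; Eta: 371006440.000; Gamma: 289008100.000.
Minimum at Epsilon.

Epsilon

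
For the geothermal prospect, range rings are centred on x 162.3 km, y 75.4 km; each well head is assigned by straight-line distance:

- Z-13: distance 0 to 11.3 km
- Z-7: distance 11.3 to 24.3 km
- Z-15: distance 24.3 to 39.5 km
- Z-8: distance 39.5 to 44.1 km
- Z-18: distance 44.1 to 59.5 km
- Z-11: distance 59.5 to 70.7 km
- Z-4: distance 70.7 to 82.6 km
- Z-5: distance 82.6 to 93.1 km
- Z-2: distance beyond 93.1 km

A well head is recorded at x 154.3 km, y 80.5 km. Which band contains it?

Distance = √((154.3−162.3)² + (80.5−75.4)²) = √(64.000 + 26.010) = 9.487 km.
0 ≤ 9.487 < 11.3 → Z-13.

Z-13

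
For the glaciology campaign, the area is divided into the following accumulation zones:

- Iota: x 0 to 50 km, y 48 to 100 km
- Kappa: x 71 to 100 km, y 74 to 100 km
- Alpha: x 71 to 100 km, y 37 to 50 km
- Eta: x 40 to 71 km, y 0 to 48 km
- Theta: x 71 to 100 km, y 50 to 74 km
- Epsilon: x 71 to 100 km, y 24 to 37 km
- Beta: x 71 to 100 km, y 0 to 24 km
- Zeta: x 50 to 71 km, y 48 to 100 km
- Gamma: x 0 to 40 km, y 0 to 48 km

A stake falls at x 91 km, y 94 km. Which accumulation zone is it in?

Kappa

The point has x = 91 and y = 94.
Only Kappa satisfies 71 ≤ x ≤ 100 and 74 ≤ y ≤ 100.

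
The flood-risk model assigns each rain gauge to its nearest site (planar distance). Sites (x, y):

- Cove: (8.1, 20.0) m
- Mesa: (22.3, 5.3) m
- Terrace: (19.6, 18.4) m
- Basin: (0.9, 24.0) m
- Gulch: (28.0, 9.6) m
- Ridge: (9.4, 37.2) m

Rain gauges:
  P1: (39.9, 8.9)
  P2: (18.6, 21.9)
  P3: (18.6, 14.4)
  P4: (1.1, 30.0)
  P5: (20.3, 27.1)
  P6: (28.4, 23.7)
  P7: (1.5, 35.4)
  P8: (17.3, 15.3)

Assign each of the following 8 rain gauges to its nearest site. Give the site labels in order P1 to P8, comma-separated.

Gulch, Terrace, Terrace, Basin, Terrace, Terrace, Ridge, Terrace

P1 → Gulch (d²=142.10)
P2 → Terrace (d²=13.25)
P3 → Terrace (d²=17.00)
P4 → Basin (d²=36.04)
P5 → Terrace (d²=76.18)
P6 → Terrace (d²=105.53)
P7 → Ridge (d²=65.65)
P8 → Terrace (d²=14.90)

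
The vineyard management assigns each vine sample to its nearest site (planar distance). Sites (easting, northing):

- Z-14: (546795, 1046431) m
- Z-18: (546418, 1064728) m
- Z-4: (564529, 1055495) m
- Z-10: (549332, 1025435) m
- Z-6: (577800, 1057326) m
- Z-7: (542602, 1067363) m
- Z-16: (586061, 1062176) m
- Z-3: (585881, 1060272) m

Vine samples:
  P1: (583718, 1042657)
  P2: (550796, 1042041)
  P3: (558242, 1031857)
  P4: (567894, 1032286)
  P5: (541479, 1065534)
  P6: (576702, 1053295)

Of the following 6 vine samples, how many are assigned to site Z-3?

P1 → Z-6
P2 → Z-14
P3 → Z-10
P4 → Z-10
P5 → Z-7
P6 → Z-6
0 of the 6 go to Z-3.

0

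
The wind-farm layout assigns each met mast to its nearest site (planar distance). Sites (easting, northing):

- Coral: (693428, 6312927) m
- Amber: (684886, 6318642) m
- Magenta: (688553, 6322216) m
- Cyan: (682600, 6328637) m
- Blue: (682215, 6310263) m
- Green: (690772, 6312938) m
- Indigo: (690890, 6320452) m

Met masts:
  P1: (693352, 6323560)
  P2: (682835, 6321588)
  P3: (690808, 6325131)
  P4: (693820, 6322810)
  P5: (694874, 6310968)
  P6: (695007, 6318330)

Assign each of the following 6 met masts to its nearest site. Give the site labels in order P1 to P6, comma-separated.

P1 → Indigo (d²=15721108.00)
P2 → Amber (d²=12885517.00)
P3 → Magenta (d²=13582250.00)
P4 → Indigo (d²=14145064.00)
P5 → Coral (d²=5928597.00)
P6 → Indigo (d²=21452573.00)

Indigo, Amber, Magenta, Indigo, Coral, Indigo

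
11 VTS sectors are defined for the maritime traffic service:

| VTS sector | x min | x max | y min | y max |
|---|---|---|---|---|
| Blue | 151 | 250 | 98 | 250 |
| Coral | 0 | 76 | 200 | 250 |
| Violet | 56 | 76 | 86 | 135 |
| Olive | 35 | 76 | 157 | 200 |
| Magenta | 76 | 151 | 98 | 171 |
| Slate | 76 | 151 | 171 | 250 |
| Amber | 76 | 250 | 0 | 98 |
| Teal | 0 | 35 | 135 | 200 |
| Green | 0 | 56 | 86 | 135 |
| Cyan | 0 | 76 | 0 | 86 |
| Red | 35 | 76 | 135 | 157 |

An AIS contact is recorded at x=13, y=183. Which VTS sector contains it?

Teal

The point has x = 13 and y = 183.
Only Teal satisfies 0 ≤ x ≤ 35 and 135 ≤ y ≤ 200.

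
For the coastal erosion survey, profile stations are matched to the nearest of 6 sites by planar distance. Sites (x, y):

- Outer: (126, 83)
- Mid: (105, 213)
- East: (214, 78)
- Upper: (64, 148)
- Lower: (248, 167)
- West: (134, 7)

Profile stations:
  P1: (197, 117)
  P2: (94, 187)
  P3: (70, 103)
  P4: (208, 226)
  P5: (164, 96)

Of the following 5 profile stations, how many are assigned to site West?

P1 → East
P2 → Mid
P3 → Upper
P4 → Lower
P5 → Outer
0 of the 5 go to West.

0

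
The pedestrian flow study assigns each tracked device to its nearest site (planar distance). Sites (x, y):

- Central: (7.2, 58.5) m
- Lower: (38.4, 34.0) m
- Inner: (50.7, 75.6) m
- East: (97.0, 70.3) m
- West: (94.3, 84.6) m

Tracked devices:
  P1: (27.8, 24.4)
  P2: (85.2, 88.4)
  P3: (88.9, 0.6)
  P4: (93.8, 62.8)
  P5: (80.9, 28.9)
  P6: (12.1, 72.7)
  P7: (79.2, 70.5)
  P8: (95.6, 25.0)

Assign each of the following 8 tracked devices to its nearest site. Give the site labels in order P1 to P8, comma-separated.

Lower, West, Lower, East, Lower, Central, East, East

P1 → Lower (d²=204.52)
P2 → West (d²=97.25)
P3 → Lower (d²=3665.81)
P4 → East (d²=66.49)
P5 → Lower (d²=1832.26)
P6 → Central (d²=225.65)
P7 → East (d²=316.88)
P8 → East (d²=2054.05)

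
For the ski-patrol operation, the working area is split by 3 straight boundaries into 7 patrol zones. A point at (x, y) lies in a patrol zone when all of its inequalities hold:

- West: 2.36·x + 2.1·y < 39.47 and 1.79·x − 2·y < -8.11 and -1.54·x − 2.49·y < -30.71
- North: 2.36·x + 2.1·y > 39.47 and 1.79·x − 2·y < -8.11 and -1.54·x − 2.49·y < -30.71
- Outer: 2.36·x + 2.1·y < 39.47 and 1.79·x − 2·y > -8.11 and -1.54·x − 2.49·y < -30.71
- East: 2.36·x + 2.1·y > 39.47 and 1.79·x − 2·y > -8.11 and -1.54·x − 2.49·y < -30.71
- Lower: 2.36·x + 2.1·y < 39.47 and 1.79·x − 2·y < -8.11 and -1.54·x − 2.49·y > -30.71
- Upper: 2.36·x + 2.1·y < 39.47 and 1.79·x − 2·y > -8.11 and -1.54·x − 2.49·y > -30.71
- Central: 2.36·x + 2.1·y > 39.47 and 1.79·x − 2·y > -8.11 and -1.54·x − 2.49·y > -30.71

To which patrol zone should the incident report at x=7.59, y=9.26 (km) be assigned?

2.36·7.59 + 2.1·9.26 = 37.358, which is < 39.47
1.79·7.59 − 2·9.26 = -4.934, which is > -8.11
-1.54·7.59 − 2.49·9.26 = -34.746, which is < -30.71
This sign pattern matches Outer.

Outer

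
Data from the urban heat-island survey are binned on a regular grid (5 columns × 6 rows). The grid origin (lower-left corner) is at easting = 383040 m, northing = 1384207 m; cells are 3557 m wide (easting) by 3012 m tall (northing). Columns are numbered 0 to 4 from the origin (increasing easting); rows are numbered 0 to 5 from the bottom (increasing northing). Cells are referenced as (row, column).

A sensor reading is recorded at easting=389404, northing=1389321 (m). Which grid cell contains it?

Column index: ⌊(389404 − 383040) / 3557⌋ = ⌊1.789⌋ = 1
Row offset from origin: ⌊(1389321 − 1384207) / 3012⌋ = ⌊1.698⌋ = 1 → row 1

(1, 1)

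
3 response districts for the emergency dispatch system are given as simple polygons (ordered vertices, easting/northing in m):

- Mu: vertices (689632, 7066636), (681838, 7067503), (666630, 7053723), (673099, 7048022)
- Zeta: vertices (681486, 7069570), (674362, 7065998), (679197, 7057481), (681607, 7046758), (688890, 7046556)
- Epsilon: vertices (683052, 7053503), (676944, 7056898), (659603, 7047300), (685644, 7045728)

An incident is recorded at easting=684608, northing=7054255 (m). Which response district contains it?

Cast a ray rightward from (684608, 7054255). For each polygon, the edges (by vertex number in listed order) whose endpoints lie on opposite sides of northing = 7054255, where each meets that height, and whether that is right or left of the point:
Mu: 2–3 at easting≈667217.1 (left), 4–1 at easting≈678635.2 (left) → 0 crossings.
Zeta: 3–4 at easting≈679922.0 (left), 5–1 at easting≈686413.1 (right) → 1 crossing.
Epsilon: 1–2 at easting≈681699.1 (left), 2–3 at easting≈672168.8 (left) → 0 crossings.
Only Zeta has an odd count, so the point is inside Zeta.

Zeta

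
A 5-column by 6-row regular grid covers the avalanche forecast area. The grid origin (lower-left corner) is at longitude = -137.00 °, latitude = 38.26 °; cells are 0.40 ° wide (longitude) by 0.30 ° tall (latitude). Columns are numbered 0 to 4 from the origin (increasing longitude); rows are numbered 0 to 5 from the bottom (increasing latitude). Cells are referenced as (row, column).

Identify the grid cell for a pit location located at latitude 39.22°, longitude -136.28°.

Column index: ⌊(-136.28 − -137.00) / 0.40⌋ = ⌊1.800⌋ = 1
Row offset from origin: ⌊(39.22 − 38.26) / 0.30⌋ = ⌊3.200⌋ = 3 → row 3

(3, 1)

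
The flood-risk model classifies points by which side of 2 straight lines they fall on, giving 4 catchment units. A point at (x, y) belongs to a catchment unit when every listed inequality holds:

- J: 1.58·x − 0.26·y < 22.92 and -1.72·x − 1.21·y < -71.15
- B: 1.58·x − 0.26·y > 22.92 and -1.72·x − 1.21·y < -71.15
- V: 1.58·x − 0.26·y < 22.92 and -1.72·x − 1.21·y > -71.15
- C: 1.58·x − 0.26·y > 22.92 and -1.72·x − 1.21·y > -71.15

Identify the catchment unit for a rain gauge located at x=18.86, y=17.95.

1.58·18.86 − 0.26·17.95 = 25.132, which is > 22.92
-1.72·18.86 − 1.21·17.95 = -54.159, which is > -71.15
This sign pattern matches C.

C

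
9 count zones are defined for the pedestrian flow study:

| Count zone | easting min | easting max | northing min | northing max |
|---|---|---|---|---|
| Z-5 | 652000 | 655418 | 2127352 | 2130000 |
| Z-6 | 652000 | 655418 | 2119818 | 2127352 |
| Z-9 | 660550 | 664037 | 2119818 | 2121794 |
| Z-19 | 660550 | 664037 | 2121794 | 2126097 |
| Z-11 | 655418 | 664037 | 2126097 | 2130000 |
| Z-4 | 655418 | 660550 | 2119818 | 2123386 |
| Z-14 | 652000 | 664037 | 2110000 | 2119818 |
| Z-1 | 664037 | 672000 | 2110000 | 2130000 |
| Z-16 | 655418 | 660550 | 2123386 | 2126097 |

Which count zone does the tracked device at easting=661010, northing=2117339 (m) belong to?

Z-14

The point has easting = 661010 and northing = 2117339.
Only Z-14 satisfies 652000 ≤ easting ≤ 664037 and 2110000 ≤ northing ≤ 2119818.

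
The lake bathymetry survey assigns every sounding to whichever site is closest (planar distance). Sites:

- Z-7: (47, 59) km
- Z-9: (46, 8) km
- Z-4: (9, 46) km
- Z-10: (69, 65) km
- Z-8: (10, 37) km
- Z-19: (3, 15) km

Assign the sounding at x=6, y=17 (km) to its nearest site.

Squared distances to each site:
Z-7: 3445.000; Z-9: 1681.000; Z-4: 850.000; Z-10: 6273.000; Z-8: 416.000; Z-19: 13.000.
Minimum at Z-19.

Z-19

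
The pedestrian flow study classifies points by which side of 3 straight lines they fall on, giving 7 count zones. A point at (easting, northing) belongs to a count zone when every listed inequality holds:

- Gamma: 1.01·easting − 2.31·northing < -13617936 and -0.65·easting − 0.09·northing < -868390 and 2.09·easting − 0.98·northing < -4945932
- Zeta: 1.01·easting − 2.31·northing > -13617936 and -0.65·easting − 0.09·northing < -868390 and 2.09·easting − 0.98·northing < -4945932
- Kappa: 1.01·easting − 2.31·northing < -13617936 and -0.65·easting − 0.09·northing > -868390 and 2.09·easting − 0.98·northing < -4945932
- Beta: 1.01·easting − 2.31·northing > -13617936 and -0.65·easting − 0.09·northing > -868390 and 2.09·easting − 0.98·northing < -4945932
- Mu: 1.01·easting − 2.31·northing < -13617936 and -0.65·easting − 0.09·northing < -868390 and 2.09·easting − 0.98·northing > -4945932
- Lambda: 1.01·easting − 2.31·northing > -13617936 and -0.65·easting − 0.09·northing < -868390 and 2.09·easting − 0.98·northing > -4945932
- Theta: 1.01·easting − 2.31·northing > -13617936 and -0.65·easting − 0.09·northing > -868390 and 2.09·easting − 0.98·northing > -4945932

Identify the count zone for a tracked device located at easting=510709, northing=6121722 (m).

Mu

1.01·510709 − 2.31·6121722 = -13625361.730, which is < -13617936
-0.65·510709 − 0.09·6121722 = -882915.830, which is < -868390
2.09·510709 − 0.98·6121722 = -4931905.750, which is > -4945932
This sign pattern matches Mu.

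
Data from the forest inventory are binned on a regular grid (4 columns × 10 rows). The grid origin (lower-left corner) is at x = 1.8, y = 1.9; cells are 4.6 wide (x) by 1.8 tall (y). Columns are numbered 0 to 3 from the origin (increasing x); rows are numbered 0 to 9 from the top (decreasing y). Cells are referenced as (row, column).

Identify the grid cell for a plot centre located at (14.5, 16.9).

(1, 2)

Column index: ⌊(14.5 − 1.8) / 4.6⌋ = ⌊2.761⌋ = 2
Row offset from origin: ⌊(16.9 − 1.9) / 1.8⌋ = ⌊8.333⌋ = 8 → row 1 (counted from top)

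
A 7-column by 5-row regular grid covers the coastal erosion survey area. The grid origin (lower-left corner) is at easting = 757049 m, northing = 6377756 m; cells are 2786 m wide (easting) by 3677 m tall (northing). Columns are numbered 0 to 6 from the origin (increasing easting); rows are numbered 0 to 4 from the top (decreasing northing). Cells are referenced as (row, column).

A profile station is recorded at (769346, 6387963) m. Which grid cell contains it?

(2, 4)

Column index: ⌊(769346 − 757049) / 2786⌋ = ⌊4.414⌋ = 4
Row offset from origin: ⌊(6387963 − 6377756) / 3677⌋ = ⌊2.776⌋ = 2 → row 2 (counted from top)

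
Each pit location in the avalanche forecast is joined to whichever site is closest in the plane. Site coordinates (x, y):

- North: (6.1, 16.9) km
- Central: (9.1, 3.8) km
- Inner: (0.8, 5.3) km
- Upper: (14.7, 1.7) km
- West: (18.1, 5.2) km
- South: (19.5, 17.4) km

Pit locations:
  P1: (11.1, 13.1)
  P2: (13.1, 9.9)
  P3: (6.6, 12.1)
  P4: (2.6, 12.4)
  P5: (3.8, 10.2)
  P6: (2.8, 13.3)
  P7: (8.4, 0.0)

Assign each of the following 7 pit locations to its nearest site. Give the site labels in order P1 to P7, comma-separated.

North, West, North, North, Inner, North, Central

P1 → North (d²=39.44)
P2 → West (d²=47.09)
P3 → North (d²=23.29)
P4 → North (d²=32.50)
P5 → Inner (d²=33.01)
P6 → North (d²=23.85)
P7 → Central (d²=14.93)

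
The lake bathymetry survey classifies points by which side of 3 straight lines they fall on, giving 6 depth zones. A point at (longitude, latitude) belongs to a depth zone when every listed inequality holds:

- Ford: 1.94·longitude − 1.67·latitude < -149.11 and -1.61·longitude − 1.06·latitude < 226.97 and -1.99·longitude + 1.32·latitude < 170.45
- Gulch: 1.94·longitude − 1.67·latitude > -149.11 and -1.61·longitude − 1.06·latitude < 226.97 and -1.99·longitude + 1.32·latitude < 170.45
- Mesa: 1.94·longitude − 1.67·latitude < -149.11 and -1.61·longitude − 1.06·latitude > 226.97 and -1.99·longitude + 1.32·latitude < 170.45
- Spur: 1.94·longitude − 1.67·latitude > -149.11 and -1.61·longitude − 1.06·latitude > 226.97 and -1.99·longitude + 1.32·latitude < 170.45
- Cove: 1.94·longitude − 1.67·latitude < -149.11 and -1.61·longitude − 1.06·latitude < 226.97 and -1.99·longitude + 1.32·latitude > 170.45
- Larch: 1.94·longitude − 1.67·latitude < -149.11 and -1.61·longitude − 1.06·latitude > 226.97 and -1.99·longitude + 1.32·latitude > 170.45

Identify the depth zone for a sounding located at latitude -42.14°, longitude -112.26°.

Gulch

1.94·-112.26 − 1.67·-42.14 = -147.411, which is > -149.11
-1.61·-112.26 − 1.06·-42.14 = 225.407, which is < 226.97
-1.99·-112.26 + 1.32·-42.14 = 167.773, which is < 170.45
This sign pattern matches Gulch.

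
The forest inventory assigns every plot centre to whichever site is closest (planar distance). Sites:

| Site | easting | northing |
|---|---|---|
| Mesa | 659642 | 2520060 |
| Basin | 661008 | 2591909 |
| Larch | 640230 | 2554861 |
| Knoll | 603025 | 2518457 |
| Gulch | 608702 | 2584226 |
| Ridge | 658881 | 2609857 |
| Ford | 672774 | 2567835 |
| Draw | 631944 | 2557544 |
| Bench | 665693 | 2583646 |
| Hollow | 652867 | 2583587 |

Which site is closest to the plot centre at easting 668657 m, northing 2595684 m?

Squared distances to each site:
Mesa: 5800259601.000; Basin: 72757826.000; Larch: 2474611658.000; Knoll: 10271568953.000; Gulch: 3725887789.000; Ridge: 296444105.000; Ford: 792516490.000; Draw: 2802503969.000; Bench: 153698740.000; Hollow: 395661509.000.
Minimum at Basin.

Basin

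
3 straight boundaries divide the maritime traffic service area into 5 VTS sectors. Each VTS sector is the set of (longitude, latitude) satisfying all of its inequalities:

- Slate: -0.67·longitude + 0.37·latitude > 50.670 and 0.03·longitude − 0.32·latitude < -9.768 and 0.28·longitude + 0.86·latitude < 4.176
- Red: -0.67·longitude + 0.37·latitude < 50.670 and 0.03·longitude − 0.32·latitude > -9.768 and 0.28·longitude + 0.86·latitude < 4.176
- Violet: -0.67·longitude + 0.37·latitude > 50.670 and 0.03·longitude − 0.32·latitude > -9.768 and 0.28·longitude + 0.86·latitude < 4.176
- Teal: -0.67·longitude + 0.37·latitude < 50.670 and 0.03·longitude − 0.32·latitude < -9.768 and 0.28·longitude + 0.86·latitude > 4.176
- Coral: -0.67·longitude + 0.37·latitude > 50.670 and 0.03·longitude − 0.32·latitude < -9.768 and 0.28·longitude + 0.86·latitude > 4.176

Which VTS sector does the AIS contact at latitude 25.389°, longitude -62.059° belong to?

Coral

-0.67·-62.059 + 0.37·25.389 = 50.973, which is > 50.670
0.03·-62.059 − 0.32·25.389 = -9.986, which is < -9.768
0.28·-62.059 + 0.86·25.389 = 4.458, which is > 4.176
This sign pattern matches Coral.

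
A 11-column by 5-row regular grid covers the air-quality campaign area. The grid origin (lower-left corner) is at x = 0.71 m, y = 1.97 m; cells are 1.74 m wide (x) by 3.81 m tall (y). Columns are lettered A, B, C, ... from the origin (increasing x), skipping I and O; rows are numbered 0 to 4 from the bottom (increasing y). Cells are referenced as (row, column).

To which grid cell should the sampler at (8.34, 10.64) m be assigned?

Column index: ⌊(8.34 − 0.71) / 1.74⌋ = ⌊4.385⌋ = 4 → column E
Row offset from origin: ⌊(10.64 − 1.97) / 3.81⌋ = ⌊2.276⌋ = 2 → row 2

(2, E)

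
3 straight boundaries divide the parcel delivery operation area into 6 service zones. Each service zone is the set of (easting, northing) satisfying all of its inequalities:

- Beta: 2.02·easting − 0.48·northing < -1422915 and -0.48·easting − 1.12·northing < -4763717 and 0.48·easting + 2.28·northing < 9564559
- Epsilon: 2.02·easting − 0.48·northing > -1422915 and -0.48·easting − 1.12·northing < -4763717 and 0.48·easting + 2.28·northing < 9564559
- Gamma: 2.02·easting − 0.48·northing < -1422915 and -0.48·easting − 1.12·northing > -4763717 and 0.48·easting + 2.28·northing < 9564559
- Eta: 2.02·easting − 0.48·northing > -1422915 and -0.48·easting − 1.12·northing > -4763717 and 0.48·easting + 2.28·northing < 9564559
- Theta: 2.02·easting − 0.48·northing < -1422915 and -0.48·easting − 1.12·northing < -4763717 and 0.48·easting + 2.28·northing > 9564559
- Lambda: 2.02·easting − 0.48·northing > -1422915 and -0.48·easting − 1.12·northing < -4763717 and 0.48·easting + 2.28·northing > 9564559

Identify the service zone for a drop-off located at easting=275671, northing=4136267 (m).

Beta

2.02·275671 − 0.48·4136267 = -1428552.740, which is < -1422915
-0.48·275671 − 1.12·4136267 = -4764941.120, which is < -4763717
0.48·275671 + 2.28·4136267 = 9563010.840, which is < 9564559
This sign pattern matches Beta.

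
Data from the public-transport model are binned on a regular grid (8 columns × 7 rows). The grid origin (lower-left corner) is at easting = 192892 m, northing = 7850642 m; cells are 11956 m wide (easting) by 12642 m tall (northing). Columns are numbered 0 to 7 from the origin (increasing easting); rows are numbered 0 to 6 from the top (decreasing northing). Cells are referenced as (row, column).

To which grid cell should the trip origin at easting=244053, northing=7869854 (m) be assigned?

(5, 4)

Column index: ⌊(244053 − 192892) / 11956⌋ = ⌊4.279⌋ = 4
Row offset from origin: ⌊(7869854 − 7850642) / 12642⌋ = ⌊1.520⌋ = 1 → row 5 (counted from top)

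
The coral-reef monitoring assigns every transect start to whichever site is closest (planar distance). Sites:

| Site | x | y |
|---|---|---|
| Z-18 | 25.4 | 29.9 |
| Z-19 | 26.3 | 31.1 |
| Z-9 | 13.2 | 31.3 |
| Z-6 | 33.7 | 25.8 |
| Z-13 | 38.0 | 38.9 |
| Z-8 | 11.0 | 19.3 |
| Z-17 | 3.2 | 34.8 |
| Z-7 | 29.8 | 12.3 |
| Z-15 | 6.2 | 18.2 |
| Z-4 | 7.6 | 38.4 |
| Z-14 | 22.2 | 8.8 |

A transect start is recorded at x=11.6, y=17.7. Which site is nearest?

Squared distances to each site:
Z-18: 339.280; Z-19: 395.650; Z-9: 187.520; Z-6: 554.020; Z-13: 1146.400; Z-8: 2.920; Z-17: 362.970; Z-7: 360.400; Z-15: 29.410; Z-4: 444.490; Z-14: 191.570.
Minimum at Z-8.

Z-8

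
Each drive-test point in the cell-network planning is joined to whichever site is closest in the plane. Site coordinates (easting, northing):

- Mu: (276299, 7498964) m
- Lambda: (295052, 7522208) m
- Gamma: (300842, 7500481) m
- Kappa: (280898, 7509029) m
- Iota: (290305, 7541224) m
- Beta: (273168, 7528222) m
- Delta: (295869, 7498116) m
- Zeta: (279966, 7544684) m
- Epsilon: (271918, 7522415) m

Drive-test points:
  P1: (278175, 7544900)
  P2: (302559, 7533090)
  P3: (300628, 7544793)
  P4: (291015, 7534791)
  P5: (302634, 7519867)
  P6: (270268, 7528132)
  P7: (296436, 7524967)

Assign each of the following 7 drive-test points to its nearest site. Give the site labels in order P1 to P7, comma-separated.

P1 → Zeta (d²=3254337.00)
P2 → Lambda (d²=174772973.00)
P3 → Iota (d²=119302090.00)
P4 → Iota (d²=41887589.00)
P5 → Lambda (d²=62967005.00)
P6 → Beta (d²=8418100.00)
P7 → Lambda (d²=9527537.00)

Zeta, Lambda, Iota, Iota, Lambda, Beta, Lambda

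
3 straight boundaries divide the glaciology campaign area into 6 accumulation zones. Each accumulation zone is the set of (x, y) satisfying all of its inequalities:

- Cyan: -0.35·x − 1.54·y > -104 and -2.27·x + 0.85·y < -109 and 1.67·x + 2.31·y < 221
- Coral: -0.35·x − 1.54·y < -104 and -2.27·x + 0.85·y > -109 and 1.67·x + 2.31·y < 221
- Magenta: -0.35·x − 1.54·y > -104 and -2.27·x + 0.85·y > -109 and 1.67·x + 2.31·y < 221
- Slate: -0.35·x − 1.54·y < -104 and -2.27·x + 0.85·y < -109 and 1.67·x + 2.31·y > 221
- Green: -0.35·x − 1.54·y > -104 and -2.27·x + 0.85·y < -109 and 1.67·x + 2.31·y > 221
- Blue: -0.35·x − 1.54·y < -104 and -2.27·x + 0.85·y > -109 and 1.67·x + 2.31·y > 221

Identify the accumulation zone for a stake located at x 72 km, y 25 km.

-0.35·72 − 1.54·25 = -63.700, which is > -104
-2.27·72 + 0.85·25 = -142.190, which is < -109
1.67·72 + 2.31·25 = 177.990, which is < 221
This sign pattern matches Cyan.

Cyan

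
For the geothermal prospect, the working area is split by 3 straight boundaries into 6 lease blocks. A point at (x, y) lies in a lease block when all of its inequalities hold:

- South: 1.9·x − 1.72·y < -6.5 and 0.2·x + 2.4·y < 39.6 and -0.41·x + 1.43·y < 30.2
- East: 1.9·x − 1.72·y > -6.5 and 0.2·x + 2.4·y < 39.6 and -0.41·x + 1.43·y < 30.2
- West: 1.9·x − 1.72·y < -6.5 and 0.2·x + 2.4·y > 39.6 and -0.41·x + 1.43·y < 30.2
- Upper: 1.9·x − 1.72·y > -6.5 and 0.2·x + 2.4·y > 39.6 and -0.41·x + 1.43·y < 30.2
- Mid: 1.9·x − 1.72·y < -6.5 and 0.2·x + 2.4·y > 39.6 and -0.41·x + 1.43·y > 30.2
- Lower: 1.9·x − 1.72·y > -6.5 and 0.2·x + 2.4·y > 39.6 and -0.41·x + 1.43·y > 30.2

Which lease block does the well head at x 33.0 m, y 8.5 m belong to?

1.9·33.0 − 1.72·8.5 = 48.080, which is > -6.5
0.2·33.0 + 2.4·8.5 = 27.000, which is < 39.6
-0.41·33.0 + 1.43·8.5 = -1.375, which is < 30.2
This sign pattern matches East.

East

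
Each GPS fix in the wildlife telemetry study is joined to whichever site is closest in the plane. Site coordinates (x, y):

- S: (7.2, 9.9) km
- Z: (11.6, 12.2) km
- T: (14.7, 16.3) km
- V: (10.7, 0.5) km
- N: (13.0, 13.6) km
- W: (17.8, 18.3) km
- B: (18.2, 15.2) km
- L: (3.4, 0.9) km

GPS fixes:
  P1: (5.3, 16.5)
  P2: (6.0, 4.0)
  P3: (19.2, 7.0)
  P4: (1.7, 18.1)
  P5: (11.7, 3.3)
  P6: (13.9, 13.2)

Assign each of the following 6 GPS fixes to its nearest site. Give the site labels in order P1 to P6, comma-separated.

S, L, B, S, V, N

P1 → S (d²=47.17)
P2 → L (d²=16.37)
P3 → B (d²=68.24)
P4 → S (d²=97.49)
P5 → V (d²=8.84)
P6 → N (d²=0.97)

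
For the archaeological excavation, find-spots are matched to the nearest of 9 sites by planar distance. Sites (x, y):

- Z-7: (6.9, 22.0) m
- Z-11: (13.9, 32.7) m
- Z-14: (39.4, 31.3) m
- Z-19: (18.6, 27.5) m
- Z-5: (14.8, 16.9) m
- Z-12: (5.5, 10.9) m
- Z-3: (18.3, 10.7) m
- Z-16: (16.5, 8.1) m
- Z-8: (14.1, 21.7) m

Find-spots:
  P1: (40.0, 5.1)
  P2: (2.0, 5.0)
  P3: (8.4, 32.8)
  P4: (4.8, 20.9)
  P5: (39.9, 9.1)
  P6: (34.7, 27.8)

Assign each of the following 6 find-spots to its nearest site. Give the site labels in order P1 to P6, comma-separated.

Z-3, Z-12, Z-11, Z-7, Z-3, Z-14

P1 → Z-3 (d²=502.25)
P2 → Z-12 (d²=47.06)
P3 → Z-11 (d²=30.26)
P4 → Z-7 (d²=5.62)
P5 → Z-3 (d²=469.12)
P6 → Z-14 (d²=34.34)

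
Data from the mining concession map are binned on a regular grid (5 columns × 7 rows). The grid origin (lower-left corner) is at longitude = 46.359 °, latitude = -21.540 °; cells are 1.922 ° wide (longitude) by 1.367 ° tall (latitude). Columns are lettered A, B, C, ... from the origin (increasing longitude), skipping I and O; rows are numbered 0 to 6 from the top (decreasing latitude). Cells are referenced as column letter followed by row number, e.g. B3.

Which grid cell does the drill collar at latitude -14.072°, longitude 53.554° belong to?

Column index: ⌊(53.554 − 46.359) / 1.922⌋ = ⌊3.743⌋ = 3 → column D
Row offset from origin: ⌊(-14.072 − -21.540) / 1.367⌋ = ⌊5.463⌋ = 5 → row 1 (counted from top)

D1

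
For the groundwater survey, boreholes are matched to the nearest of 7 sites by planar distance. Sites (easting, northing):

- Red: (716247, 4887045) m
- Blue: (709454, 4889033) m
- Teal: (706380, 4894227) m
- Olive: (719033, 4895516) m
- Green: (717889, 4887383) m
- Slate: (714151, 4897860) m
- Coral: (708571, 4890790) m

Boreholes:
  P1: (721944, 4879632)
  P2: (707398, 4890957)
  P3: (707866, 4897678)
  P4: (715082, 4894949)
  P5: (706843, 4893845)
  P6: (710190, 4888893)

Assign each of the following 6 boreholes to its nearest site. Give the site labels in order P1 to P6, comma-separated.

P1 → Green (d²=76521026.00)
P2 → Coral (d²=1403818.00)
P3 → Teal (d²=14117597.00)
P4 → Slate (d²=9340682.00)
P5 → Teal (d²=360293.00)
P6 → Blue (d²=561296.00)

Green, Coral, Teal, Slate, Teal, Blue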